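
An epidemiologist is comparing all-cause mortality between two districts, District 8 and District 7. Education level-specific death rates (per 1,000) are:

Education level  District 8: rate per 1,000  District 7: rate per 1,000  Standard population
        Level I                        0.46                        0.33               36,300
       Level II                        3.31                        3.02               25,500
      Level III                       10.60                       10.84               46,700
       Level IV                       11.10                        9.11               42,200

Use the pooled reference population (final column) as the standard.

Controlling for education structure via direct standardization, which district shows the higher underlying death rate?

District 8

Standard total = 150,700; weights = 0.2409, 0.1692, 0.3099, 0.2800.
District 8: 0.2409×0.46 + 0.1692×3.31 + 0.3099×10.60 + 0.2800×11.10 = 7.0640 per 1,000.
District 7: 0.2409×0.33 + 0.1692×3.02 + 0.3099×10.84 + 0.2800×9.11 = 6.5007 per 1,000.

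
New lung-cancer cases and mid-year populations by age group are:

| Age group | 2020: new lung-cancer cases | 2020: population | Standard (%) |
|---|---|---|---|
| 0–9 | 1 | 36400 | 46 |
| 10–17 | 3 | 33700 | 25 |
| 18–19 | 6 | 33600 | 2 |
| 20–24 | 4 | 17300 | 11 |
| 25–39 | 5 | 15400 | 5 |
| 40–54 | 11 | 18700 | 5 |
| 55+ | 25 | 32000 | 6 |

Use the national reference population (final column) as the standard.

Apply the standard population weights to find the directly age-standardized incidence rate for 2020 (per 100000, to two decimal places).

Age-specific rates per 100000 for 2020: 2.75, 8.90, 17.86, 23.12, 32.47, 58.82, 78.12.
Standard weights: 0.46, 0.25, 0.02, 0.11, 0.05, 0.05, 0.06.
Standardized rate: 0.4600×2.75 + 0.2500×8.90 + 0.0200×17.86 + 0.1100×23.12 + 0.0500×32.47 + 0.0500×58.82 + 0.0600×78.12 = 15.6418 per 100000.

15.64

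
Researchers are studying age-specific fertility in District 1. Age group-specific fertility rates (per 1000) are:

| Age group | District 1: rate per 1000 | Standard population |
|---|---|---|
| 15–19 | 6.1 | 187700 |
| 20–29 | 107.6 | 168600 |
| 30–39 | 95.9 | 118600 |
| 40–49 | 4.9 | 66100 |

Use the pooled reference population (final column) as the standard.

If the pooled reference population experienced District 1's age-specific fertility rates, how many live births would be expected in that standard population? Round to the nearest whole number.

Expected live births = Σ (standard pop × age-specific rate ÷ 1000)
= 187700×6.1/1000 + 168600×107.6/1000 + 118600×95.9/1000 + 66100×4.9/1000
= 1144.97 + 18141.36 + 11373.74 + 323.89 = 30983.96.

30984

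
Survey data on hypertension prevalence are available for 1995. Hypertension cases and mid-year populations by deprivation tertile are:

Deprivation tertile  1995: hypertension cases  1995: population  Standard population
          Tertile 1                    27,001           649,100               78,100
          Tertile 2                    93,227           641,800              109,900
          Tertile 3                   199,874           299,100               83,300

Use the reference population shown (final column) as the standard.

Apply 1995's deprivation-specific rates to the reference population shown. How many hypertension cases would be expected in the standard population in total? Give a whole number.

Deprivation-specific rates per 1,000 for 1995: 41.598, 145.259, 668.251.
Expected hypertension cases = Σ (standard pop × deprivation-specific rate ÷ 1,000)
= 78,100×41.598/1,000 + 109,900×145.259/1,000 + 83,300×668.251/1,000
= 3248.77 + 15963.93 + 55665.34 = 74878.04.

74878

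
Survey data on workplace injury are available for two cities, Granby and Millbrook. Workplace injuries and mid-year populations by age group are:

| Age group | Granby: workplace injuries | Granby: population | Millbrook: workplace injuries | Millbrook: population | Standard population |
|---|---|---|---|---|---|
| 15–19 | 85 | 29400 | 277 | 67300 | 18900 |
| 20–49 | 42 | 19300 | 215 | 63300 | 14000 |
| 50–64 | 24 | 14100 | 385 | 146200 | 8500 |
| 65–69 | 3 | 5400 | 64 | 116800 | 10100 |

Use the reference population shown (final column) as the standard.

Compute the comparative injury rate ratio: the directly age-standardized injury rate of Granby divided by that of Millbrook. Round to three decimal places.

Age-specific rates per 10000 for Granby: 28.91, 21.76, 17.02, 5.56.
For Millbrook: 41.16, 33.97, 26.33, 5.48.
Standard total = 51500; weights = 0.3670, 0.2718, 0.1650, 0.1961.
Granby: 0.3670×28.91 + 0.2718×21.76 + 0.1650×17.02 + 0.1961×5.56 = 20.4249 per 10000.
Millbrook: 0.3670×41.16 + 0.2718×33.97 + 0.1650×26.33 + 0.1961×5.48 = 29.7592 per 10000.
Ratio = 20.4249 ÷ 29.7592 = 0.68634.

0.686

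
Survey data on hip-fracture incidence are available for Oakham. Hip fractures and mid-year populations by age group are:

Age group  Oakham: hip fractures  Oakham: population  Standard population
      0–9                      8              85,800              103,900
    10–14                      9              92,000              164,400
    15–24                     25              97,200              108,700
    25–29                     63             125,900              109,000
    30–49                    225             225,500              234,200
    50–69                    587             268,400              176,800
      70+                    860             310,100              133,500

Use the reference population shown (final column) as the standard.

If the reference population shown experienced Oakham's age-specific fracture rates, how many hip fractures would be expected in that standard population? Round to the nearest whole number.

1099

Age-specific rates per 100,000 for Oakham: 9.32, 9.78, 25.72, 50.04, 99.78, 218.70, 277.33.
Expected hip fractures = Σ (standard pop × age-specific rate ÷ 100,000)
= 103,900×9.32/100,000 + 164,400×9.78/100,000 + 108,700×25.72/100,000 + 109,000×50.04/100,000 + 234,200×99.78/100,000 + 176,800×218.70/100,000 + 133,500×277.33/100,000
= 9.69 + 16.08 + 27.96 + 54.54 + 233.68 + 386.67 + 370.24 = 1098.86.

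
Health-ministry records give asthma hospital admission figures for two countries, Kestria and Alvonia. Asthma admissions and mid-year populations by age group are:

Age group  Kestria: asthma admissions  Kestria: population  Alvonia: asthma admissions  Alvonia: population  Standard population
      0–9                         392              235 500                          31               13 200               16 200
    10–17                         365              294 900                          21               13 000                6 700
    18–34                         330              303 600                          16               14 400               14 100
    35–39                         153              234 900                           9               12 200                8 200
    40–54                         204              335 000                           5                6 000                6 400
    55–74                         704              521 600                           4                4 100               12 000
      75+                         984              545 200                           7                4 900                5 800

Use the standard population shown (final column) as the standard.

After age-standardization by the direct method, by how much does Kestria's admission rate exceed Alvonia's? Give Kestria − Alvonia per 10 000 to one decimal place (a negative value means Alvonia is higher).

Age-specific rates per 10 000 for Kestria: 16.65, 12.38, 10.87, 6.51, 6.09, 13.50, 18.05.
For Alvonia: 23.48, 16.15, 11.11, 7.38, 8.33, 9.76, 14.29.
Standard total = 69 400; weights = 0.2334, 0.0965, 0.2032, 0.1182, 0.0922, 0.1729, 0.0836.
Kestria: 0.2334×16.65 + 0.0965×12.38 + 0.2032×10.87 + 0.1182×6.51 + 0.0922×6.09 + 0.1729×13.50 + 0.0836×18.05 = 12.4621 per 10 000.
Alvonia: 0.2334×23.48 + 0.0965×16.15 + 0.2032×11.11 + 0.1182×7.38 + 0.0922×8.33 + 0.1729×9.76 + 0.0836×14.29 = 13.8200 per 10 000.
Difference = 12.4621 − 13.8200 = -1.3579.

-1.4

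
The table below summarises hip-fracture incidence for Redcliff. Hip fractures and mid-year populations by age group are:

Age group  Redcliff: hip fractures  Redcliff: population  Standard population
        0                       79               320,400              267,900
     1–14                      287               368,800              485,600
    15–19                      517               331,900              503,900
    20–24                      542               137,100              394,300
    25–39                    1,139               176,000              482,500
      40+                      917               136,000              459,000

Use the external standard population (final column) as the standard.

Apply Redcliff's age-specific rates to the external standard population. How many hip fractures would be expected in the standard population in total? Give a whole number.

9005

Age-specific rates per 100,000 for Redcliff: 24.66, 77.82, 155.77, 395.33, 647.16, 674.26.
Expected hip fractures = Σ (standard pop × age-specific rate ÷ 100,000)
= 267,900×24.66/100,000 + 485,600×77.82/100,000 + 503,900×155.77/100,000 + 394,300×395.33/100,000 + 482,500×647.16/100,000 + 459,000×674.26/100,000
= 66.06 + 377.89 + 784.92 + 1558.79 + 3122.54 + 3094.88 = 9005.08.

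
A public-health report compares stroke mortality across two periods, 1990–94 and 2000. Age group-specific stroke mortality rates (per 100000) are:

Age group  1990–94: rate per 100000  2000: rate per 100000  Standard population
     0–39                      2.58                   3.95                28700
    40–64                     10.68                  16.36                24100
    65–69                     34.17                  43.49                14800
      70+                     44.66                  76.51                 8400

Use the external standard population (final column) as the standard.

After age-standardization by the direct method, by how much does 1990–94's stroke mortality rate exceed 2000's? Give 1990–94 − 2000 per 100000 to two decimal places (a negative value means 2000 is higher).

Standard total = 76000; weights = 0.3776, 0.3171, 0.1947, 0.1105.
1990–94: 0.3776×2.58 + 0.3171×10.68 + 0.1947×34.17 + 0.1105×44.66 = 15.9512 per 100000.
2000: 0.3776×3.95 + 0.3171×16.36 + 0.1947×43.49 + 0.1105×76.51 = 23.6050 per 100000.
Difference = 15.9512 − 23.6050 = -7.6537.

-7.65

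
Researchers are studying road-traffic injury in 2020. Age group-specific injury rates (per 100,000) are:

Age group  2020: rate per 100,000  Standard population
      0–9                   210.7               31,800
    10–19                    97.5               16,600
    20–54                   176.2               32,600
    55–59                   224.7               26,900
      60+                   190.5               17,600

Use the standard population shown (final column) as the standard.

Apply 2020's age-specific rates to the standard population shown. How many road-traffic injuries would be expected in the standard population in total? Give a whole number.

235

Expected road-traffic injuries = Σ (standard pop × age-specific rate ÷ 100,000)
= 31,800×210.7/100,000 + 16,600×97.5/100,000 + 32,600×176.2/100,000 + 26,900×224.7/100,000 + 17,600×190.5/100,000
= 67.00 + 16.18 + 57.44 + 60.44 + 33.53 = 234.60.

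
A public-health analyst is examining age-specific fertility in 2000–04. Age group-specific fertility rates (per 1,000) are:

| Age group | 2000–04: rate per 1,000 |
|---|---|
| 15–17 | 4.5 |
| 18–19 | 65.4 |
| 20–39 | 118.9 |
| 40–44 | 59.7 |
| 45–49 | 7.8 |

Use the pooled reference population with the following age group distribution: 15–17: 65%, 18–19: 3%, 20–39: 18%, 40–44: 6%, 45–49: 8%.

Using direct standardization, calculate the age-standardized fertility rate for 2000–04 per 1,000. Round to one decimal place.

30.5

Standard weights: 0.65, 0.03, 0.18, 0.06, 0.08.
Standardized rate: 0.6500×4.5 + 0.0300×65.4 + 0.1800×118.9 + 0.0600×59.7 + 0.0800×7.8 = 30.4950 per 1,000.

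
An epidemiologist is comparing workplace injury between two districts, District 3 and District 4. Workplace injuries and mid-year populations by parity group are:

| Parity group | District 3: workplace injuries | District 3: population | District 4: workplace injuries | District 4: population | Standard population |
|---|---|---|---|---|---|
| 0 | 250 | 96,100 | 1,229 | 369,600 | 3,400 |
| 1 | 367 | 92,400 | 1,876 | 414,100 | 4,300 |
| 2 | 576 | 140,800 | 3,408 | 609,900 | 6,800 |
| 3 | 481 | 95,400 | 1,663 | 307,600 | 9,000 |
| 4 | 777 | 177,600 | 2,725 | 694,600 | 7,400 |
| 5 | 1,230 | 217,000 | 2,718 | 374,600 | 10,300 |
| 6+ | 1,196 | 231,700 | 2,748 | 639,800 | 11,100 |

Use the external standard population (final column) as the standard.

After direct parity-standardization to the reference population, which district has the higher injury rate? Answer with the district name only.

District 4

Parity-specific rates per 10,000 for District 3: 26.01, 39.72, 40.91, 50.42, 43.75, 56.68, 51.62.
For District 4: 33.25, 45.30, 55.88, 54.06, 39.23, 72.56, 42.95.
Standard total = 52,300; weights = 0.0650, 0.0822, 0.1300, 0.1721, 0.1415, 0.1969, 0.2122.
District 3: 0.0650×26.01 + 0.0822×39.72 + 0.1300×40.91 + 0.1721×50.42 + 0.1415×43.75 + 0.1969×56.68 + 0.2122×51.62 = 47.2607 per 10,000.
District 4: 0.0650×33.25 + 0.0822×45.30 + 0.1300×55.88 + 0.1721×54.06 + 0.1415×39.23 + 0.1969×72.56 + 0.2122×42.95 = 51.4113 per 10,000.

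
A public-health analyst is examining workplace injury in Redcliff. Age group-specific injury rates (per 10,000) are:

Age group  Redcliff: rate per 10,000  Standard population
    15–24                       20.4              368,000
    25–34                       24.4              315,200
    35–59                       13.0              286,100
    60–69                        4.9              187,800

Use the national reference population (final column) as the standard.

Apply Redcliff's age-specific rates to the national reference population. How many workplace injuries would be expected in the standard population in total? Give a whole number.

1984

Expected workplace injuries = Σ (standard pop × age-specific rate ÷ 10,000)
= 368,000×20.4/10,000 + 315,200×24.4/10,000 + 286,100×13.0/10,000 + 187,800×4.9/10,000
= 750.72 + 769.09 + 371.93 + 92.02 = 1983.76.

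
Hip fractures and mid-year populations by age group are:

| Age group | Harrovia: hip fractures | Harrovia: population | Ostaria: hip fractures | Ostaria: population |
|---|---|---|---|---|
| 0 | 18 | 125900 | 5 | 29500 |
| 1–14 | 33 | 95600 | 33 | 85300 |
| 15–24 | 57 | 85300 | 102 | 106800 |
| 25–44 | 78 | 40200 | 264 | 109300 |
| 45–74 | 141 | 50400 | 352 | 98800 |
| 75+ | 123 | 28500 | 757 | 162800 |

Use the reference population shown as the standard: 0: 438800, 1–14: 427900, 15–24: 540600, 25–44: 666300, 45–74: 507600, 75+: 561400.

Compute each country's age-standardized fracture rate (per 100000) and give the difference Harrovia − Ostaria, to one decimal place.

Age-specific rates per 100000 for Harrovia: 14.30, 34.52, 66.82, 194.03, 279.76, 431.58.
For Ostaria: 16.95, 38.69, 95.51, 241.54, 356.28, 464.99.
Standard total = 3142600; weights = 0.1396, 0.1362, 0.1720, 0.2120, 0.1615, 0.1786.
Harrovia: 0.1396×14.30 + 0.1362×34.52 + 0.1720×66.82 + 0.2120×194.03 + 0.1615×279.76 + 0.1786×431.58 = 181.6160 per 100000.
Ostaria: 0.1396×16.95 + 0.1362×38.69 + 0.1720×95.51 + 0.2120×241.54 + 0.1615×356.28 + 0.1786×464.99 = 215.8873 per 100000.
Difference = 181.6160 − 215.8873 = -34.2713.

-34.3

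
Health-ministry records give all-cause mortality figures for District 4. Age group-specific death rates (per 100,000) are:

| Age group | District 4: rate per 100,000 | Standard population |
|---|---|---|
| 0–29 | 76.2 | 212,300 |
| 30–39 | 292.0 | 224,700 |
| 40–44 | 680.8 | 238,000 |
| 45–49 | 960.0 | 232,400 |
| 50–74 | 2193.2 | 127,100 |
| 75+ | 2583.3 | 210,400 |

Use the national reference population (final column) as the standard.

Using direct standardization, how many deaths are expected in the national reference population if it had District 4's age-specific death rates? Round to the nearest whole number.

Expected deaths = Σ (standard pop × age-specific rate ÷ 100,000)
= 212,300×76.2/100,000 + 224,700×292.0/100,000 + 238,000×680.8/100,000 + 232,400×960.0/100,000 + 127,100×2193.2/100,000 + 210,400×2583.3/100,000
= 161.77 + 656.12 + 1620.30 + 2231.04 + 2787.56 + 5435.26 = 12892.06.

12892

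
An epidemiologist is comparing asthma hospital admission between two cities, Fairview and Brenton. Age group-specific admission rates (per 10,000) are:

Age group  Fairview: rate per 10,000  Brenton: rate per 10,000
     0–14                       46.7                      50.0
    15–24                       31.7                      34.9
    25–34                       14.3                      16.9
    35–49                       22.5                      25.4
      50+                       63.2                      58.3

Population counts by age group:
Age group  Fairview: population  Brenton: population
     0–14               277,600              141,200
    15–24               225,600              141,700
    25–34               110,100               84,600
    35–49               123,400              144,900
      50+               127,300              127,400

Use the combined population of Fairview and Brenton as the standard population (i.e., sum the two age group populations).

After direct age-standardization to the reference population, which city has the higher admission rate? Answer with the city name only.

Combined standard total = 1,503,800; weights = 0.2785, 0.2442, 0.1295, 0.1784, 0.1694.
Fairview: 0.2785×46.7 + 0.2442×31.7 + 0.1295×14.3 + 0.1784×22.5 + 0.1694×63.2 = 37.3184 per 10,000.
Brenton: 0.2785×50.0 + 0.2442×34.9 + 0.1295×16.9 + 0.1784×25.4 + 0.1694×58.3 = 39.0431 per 10,000.

Brenton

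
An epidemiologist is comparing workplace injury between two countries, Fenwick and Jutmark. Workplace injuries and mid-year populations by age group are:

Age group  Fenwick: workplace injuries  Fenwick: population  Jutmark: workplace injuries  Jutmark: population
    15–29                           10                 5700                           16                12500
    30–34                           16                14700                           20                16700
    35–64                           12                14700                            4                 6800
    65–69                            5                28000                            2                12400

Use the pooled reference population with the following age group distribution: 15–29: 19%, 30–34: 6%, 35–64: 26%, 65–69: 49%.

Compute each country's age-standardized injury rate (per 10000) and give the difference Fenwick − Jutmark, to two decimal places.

Age-specific rates per 10000 for Fenwick: 17.54, 10.88, 8.16, 1.79.
For Jutmark: 12.80, 11.98, 5.88, 1.61.
Standard weights: 0.19, 0.06, 0.26, 0.49.
Fenwick: 0.1900×17.54 + 0.0600×10.88 + 0.2600×8.16 + 0.4900×1.79 = 6.9838 per 10000.
Jutmark: 0.1900×12.80 + 0.0600×11.98 + 0.2600×5.88 + 0.4900×1.61 = 5.4703 per 10000.
Difference = 6.9838 − 5.4703 = 1.5135.

1.51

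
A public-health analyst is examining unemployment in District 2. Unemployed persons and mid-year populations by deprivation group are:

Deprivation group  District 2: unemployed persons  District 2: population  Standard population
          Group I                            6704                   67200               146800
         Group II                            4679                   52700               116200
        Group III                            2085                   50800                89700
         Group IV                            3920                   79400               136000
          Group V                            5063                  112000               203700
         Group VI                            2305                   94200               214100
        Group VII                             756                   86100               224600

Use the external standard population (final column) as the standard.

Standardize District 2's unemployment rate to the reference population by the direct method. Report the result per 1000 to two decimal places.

Deprivation-specific rates per 1000 for District 2: 99.762, 88.786, 41.043, 49.370, 45.205, 24.469, 8.780.
Standard total = 1131100; weights = 0.1298, 0.1027, 0.0793, 0.1202, 0.1801, 0.1893, 0.1986.
Standardized rate: 0.1298×99.762 + 0.1027×88.786 + 0.0793×41.043 + 0.1202×49.370 + 0.1801×45.205 + 0.1893×24.469 + 0.1986×8.780 = 45.7759 per 1000.

45.78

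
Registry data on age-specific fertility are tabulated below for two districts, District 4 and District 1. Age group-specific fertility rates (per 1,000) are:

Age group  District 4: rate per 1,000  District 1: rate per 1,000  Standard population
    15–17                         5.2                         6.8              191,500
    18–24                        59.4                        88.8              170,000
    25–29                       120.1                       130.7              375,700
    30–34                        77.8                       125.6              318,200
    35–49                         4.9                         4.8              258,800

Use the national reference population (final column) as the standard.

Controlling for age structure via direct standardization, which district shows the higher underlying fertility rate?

District 1

Standard total = 1,314,200; weights = 0.1457, 0.1294, 0.2859, 0.2421, 0.1969.
District 4: 0.1457×5.2 + 0.1294×59.4 + 0.2859×120.1 + 0.2421×77.8 + 0.1969×4.9 = 62.5776 per 1,000.
District 1: 0.1457×6.8 + 0.1294×88.8 + 0.2859×130.7 + 0.2421×125.6 + 0.1969×4.8 = 81.1980 per 1,000.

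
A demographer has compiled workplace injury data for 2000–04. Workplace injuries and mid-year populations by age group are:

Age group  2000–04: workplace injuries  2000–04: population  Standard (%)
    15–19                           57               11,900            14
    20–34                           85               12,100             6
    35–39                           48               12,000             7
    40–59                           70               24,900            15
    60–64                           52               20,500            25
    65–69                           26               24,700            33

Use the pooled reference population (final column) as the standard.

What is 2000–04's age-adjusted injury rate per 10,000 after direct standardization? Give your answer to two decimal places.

27.75

Age-specific rates per 10,000 for 2000–04: 47.90, 70.25, 40.00, 28.11, 25.37, 10.53.
Standard weights: 0.14, 0.06, 0.07, 0.15, 0.25, 0.33.
Standardized rate: 0.1400×47.90 + 0.0600×70.25 + 0.0700×40.00 + 0.1500×28.11 + 0.2500×25.37 + 0.3300×10.53 = 27.7528 per 10,000.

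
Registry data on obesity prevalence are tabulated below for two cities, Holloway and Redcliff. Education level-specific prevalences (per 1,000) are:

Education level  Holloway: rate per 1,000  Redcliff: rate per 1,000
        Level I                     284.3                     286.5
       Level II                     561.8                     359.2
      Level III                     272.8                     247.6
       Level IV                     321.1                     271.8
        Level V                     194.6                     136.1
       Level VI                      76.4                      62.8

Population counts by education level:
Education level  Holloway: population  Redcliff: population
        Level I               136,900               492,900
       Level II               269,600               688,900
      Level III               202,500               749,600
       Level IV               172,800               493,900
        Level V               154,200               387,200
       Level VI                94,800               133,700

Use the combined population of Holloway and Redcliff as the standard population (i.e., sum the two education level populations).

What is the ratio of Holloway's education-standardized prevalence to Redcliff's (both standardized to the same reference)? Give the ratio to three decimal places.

Combined standard total = 3,977,000; weights = 0.1584, 0.2410, 0.2394, 0.1676, 0.1361, 0.0575.
Holloway: 0.1584×284.3 + 0.2410×561.8 + 0.2394×272.8 + 0.1676×321.1 + 0.1361×194.6 + 0.0575×76.4 = 330.4404 per 1,000.
Redcliff: 0.1584×286.5 + 0.2410×359.2 + 0.2394×247.6 + 0.1676×271.8 + 0.1361×136.1 + 0.0575×62.8 = 258.9173 per 1,000.
Ratio = 330.4404 ÷ 258.9173 = 1.27624.

1.276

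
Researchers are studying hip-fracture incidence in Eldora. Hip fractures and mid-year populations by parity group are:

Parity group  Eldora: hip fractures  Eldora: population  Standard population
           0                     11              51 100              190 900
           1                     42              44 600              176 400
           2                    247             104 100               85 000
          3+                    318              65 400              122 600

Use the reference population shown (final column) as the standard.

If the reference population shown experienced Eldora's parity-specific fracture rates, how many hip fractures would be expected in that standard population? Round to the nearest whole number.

Parity-specific rates per 100 000 for Eldora: 21.53, 94.17, 237.27, 486.24.
Expected hip fractures = Σ (standard pop × parity-specific rate ÷ 100 000)
= 190 900×21.53/100 000 + 176 400×94.17/100 000 + 85 000×237.27/100 000 + 122 600×486.24/100 000
= 41.09 + 166.12 + 201.68 + 596.13 = 1005.02.

1005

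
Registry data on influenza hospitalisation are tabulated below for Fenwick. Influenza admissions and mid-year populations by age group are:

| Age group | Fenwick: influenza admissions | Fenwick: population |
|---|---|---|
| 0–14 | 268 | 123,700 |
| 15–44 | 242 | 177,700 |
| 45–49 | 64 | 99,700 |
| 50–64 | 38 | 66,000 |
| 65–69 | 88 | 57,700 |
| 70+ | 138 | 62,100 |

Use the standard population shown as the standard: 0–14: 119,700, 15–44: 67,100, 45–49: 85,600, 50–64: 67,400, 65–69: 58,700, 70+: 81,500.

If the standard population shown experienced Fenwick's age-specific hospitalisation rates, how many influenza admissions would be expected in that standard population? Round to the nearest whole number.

715

Age-specific rates per 100,000 for Fenwick: 216.65, 136.18, 64.19, 57.58, 152.51, 222.22.
Expected influenza admissions = Σ (standard pop × age-specific rate ÷ 100,000)
= 119,700×216.65/100,000 + 67,100×136.18/100,000 + 85,600×64.19/100,000 + 67,400×57.58/100,000 + 58,700×152.51/100,000 + 81,500×222.22/100,000
= 259.33 + 91.38 + 54.95 + 38.81 + 89.53 + 181.11 = 715.10.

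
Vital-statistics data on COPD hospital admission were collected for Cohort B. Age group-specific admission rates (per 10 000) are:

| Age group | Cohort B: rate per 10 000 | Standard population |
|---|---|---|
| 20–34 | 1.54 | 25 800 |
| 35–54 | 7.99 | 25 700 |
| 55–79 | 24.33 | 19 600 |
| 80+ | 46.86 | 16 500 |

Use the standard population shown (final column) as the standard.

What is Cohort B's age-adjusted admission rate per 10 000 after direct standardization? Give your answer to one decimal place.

Standard total = 87 600; weights = 0.2945, 0.2934, 0.2237, 0.1884.
Standardized rate: 0.2945×1.54 + 0.2934×7.99 + 0.2237×24.33 + 0.1884×46.86 = 17.0677 per 10 000.

17.1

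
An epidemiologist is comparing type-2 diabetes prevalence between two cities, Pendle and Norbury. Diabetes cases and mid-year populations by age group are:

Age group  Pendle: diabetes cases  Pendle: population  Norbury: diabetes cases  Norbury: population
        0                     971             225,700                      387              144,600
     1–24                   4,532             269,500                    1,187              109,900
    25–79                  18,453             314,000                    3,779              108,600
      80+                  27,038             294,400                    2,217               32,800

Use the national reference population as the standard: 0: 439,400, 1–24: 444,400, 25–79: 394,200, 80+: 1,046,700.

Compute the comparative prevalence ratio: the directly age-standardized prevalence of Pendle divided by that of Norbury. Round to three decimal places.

Age-specific rates per 1,000 for Pendle: 4.302, 16.816, 58.768, 91.841.
For Norbury: 2.676, 10.801, 34.797, 67.591.
Standard total = 2,324,700; weights = 0.1890, 0.1912, 0.1696, 0.4503.
Pendle: 0.1890×4.302 + 0.1912×16.816 + 0.1696×58.768 + 0.4503×91.841 = 55.3447 per 1,000.
Norbury: 0.1890×2.676 + 0.1912×10.801 + 0.1696×34.797 + 0.4503×67.591 = 38.9044 per 1,000.
Ratio = 55.3447 ÷ 38.9044 = 1.42258.

1.423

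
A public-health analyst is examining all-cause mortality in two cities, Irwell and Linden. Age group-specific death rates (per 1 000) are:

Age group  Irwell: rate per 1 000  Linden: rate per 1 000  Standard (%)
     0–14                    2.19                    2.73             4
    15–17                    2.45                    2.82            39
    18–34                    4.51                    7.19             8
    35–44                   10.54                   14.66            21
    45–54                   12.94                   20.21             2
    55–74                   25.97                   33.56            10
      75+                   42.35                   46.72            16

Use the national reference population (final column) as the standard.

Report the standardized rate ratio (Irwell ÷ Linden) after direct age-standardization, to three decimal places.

Standard weights: 0.04, 0.39, 0.08, 0.21, 0.02, 0.10, 0.16.
Irwell: 0.0400×2.19 + 0.3900×2.45 + 0.0800×4.51 + 0.2100×10.54 + 0.0200×12.94 + 0.1000×25.97 + 0.1600×42.35 = 13.2491 per 1 000.
Linden: 0.0400×2.73 + 0.3900×2.82 + 0.0800×7.19 + 0.2100×14.66 + 0.0200×20.21 + 0.1000×33.56 + 0.1600×46.72 = 16.0982 per 1 000.
Ratio = 13.2491 ÷ 16.0982 = 0.82302.

0.823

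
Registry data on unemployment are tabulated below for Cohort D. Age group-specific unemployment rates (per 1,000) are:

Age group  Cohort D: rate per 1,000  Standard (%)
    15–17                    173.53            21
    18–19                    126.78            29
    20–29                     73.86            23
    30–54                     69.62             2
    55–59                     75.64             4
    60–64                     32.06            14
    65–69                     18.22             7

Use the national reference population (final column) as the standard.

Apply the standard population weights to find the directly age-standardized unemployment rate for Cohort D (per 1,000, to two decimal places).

100.38

Standard weights: 0.21, 0.29, 0.23, 0.02, 0.04, 0.14, 0.07.
Standardized rate: 0.2100×173.53 + 0.2900×126.78 + 0.2300×73.86 + 0.0200×69.62 + 0.0400×75.64 + 0.1400×32.06 + 0.0700×18.22 = 100.3771 per 1,000.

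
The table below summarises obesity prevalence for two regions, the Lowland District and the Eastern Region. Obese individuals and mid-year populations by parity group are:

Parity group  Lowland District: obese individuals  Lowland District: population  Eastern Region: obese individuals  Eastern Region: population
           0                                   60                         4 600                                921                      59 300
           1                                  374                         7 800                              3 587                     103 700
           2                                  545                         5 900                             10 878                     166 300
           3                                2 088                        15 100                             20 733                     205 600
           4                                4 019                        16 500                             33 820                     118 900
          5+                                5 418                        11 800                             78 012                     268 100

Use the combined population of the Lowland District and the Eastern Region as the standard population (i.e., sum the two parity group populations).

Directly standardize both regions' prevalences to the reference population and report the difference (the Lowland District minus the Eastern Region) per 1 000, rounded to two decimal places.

Parity-specific rates per 1 000 for the Lowland District: 13.043, 47.949, 92.373, 138.278, 243.576, 459.153.
For the Eastern Region: 15.531, 34.590, 65.412, 100.841, 284.441, 290.981.
Combined standard total = 983 600; weights = 0.0650, 0.1134, 0.1751, 0.2244, 0.1377, 0.2846.
The Lowland District: 0.0650×13.043 + 0.1134×47.949 + 0.1751×92.373 + 0.2244×138.278 + 0.1377×243.576 + 0.2846×459.153 = 217.6711 per 1 000.
The Eastern Region: 0.0650×15.531 + 0.1134×34.590 + 0.1751×65.412 + 0.2244×100.841 + 0.1377×284.441 + 0.2846×290.981 = 160.9676 per 1 000.
Difference = 217.6711 − 160.9676 = 56.7035.

56.70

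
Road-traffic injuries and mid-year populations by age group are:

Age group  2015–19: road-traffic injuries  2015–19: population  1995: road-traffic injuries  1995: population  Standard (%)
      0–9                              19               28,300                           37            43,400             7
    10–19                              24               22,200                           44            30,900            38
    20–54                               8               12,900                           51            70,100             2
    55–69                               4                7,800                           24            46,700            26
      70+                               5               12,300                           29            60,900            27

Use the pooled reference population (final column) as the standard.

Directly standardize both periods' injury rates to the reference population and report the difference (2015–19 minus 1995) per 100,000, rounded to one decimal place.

-16.4

Age-specific rates per 100,000 for 2015–19: 67.14, 108.11, 62.02, 51.28, 40.65.
For 1995: 85.25, 142.39, 72.75, 51.39, 47.62.
Standard weights: 0.07, 0.38, 0.02, 0.26, 0.27.
2015–19: 0.0700×67.14 + 0.3800×108.11 + 0.0200×62.02 + 0.2600×51.28 + 0.2700×40.65 = 71.3300 per 100,000.
1995: 0.0700×85.25 + 0.3800×142.39 + 0.0200×72.75 + 0.2600×51.39 + 0.2700×47.62 = 87.7519 per 100,000.
Difference = 71.3300 − 87.7519 = -16.4219.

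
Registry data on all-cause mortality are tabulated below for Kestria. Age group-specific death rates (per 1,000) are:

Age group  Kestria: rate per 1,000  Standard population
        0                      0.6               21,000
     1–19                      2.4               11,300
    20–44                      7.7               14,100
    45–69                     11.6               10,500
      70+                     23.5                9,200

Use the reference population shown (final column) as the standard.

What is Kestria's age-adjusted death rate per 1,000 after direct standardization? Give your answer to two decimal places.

7.36

Standard total = 66,100; weights = 0.3177, 0.1710, 0.2133, 0.1589, 0.1392.
Standardized rate: 0.3177×0.6 + 0.1710×2.4 + 0.2133×7.7 + 0.1589×11.6 + 0.1392×23.5 = 7.3569 per 1,000.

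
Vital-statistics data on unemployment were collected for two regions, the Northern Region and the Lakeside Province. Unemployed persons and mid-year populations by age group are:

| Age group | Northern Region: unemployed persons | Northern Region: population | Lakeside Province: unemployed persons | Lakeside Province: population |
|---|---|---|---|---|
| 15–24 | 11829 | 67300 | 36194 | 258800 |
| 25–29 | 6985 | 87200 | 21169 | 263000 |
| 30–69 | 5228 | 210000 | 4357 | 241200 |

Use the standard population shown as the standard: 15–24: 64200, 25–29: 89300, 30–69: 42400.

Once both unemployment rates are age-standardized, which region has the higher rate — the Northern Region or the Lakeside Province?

Age-specific rates per 1000 for the Northern Region: 175.765, 80.103, 24.895.
For the Lakeside Province: 139.853, 80.490, 18.064.
Standard total = 195900; weights = 0.3277, 0.4558, 0.2164.
The Northern Region: 0.3277×175.765 + 0.4558×80.103 + 0.2164×24.895 = 99.5044 per 1000.
The Lakeside Province: 0.3277×139.853 + 0.4558×80.490 + 0.2164×18.064 = 86.4333 per 1000.
The crude rates (65.96 vs 80.89) would put the Lakeside Province higher, but that reflects its age composition; once standardized to a common age structure, the Northern Region has the higher underlying rate.

Northern Region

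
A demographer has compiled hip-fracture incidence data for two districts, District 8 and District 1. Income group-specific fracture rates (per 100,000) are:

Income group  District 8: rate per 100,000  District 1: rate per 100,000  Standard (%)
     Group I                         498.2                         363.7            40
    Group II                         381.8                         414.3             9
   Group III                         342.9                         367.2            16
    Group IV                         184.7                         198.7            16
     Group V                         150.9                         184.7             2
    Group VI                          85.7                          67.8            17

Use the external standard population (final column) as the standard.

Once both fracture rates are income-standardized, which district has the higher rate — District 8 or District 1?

District 8

Standard weights: 0.40, 0.09, 0.16, 0.16, 0.02, 0.17.
District 8: 0.4000×498.2 + 0.0900×381.8 + 0.1600×342.9 + 0.1600×184.7 + 0.0200×150.9 + 0.1700×85.7 = 335.6450 per 100,000.
District 1: 0.4000×363.7 + 0.0900×414.3 + 0.1600×367.2 + 0.1600×198.7 + 0.0200×184.7 + 0.1700×67.8 = 288.5310 per 100,000.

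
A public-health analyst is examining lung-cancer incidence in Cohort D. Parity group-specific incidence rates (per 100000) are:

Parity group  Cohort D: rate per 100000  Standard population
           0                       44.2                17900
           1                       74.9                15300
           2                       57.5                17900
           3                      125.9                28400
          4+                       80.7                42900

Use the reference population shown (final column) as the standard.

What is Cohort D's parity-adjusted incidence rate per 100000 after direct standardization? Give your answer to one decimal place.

81.7

Standard total = 122400; weights = 0.1462, 0.1250, 0.1462, 0.2320, 0.3505.
Standardized rate: 0.1462×44.2 + 0.1250×74.9 + 0.1462×57.5 + 0.2320×125.9 + 0.3505×80.7 = 81.7319 per 100000.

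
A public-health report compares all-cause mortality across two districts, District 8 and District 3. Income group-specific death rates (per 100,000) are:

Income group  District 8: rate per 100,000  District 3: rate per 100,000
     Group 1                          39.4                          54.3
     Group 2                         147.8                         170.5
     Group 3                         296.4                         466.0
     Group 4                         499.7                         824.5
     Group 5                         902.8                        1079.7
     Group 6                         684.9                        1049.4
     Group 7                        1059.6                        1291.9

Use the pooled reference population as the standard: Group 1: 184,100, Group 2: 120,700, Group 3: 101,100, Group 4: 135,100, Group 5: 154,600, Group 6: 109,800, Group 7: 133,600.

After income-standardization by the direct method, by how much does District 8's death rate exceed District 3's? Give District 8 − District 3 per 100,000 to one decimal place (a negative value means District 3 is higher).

-175.6

Standard total = 939,000; weights = 0.1961, 0.1285, 0.1077, 0.1439, 0.1646, 0.1169, 0.1423.
District 8: 0.1961×39.4 + 0.1285×147.8 + 0.1077×296.4 + 0.1439×499.7 + 0.1646×902.8 + 0.1169×684.9 + 0.1423×1059.6 = 510.0170 per 100,000.
District 3: 0.1961×54.3 + 0.1285×170.5 + 0.1077×466.0 + 0.1439×824.5 + 0.1646×1079.7 + 0.1169×1049.4 + 0.1423×1291.9 = 685.6465 per 100,000.
Difference = 510.0170 − 685.6465 = -175.6295.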